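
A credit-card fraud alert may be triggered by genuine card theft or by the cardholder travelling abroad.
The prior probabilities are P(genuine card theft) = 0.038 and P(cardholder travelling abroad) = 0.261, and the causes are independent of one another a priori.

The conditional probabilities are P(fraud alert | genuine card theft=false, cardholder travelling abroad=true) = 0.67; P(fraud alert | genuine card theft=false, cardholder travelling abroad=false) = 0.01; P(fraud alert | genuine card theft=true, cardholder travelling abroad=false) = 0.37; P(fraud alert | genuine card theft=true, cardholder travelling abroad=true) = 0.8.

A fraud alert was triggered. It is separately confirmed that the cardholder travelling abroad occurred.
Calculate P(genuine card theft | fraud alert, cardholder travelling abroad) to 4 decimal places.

Numerator (weight on configurations with genuine card theft): 0.8×0.038 = 0.030400
The normalizing constant is 0.67×0.962 + 0.8×0.038 = 0.674940
P(genuine card theft | fraud alert, cardholder travelling abroad) = 0.030400/0.674940 ≈ 0.0450

P(genuine card theft | fraud alert, cardholder travelling abroad) ≈ 0.0450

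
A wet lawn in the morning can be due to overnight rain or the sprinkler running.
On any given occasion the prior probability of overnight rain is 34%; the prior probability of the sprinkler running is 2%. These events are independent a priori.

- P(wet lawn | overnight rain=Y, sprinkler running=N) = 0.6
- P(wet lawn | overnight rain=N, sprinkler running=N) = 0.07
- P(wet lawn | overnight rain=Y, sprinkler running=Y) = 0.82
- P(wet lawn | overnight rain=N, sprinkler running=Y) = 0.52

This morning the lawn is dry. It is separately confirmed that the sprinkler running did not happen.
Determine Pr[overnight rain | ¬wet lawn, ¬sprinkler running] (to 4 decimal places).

Numerator (weight on configurations with overnight rain): 0.4*0.34 = 0.136000
Denominator P(¬wet lawn | ¬sprinkler running): 0.93*0.66 + 0.4*0.34 = 0.749800
P(overnight rain | ¬wet lawn, ¬sprinkler running) = 0.136000/0.749800 ≈ 0.1814

Pr[overnight rain | ¬wet lawn, ¬sprinkler running] ≈ 0.1814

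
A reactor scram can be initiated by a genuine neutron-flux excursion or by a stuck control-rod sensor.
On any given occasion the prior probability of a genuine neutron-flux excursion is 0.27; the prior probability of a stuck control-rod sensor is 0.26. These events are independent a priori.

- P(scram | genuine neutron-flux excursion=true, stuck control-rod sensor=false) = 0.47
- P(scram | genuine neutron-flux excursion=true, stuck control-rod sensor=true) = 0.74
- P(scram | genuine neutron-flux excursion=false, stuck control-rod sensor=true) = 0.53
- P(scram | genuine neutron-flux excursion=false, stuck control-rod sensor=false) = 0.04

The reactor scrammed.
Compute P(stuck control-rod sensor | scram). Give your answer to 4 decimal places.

P(stuck control-rod sensor | scram) ≈ 0.5691

Numerator (weight on configurations with stuck control-rod sensor): 0.100594 + 0.051948 = 0.152542
The normalizing constant is 0.04·0.73·0.74 + 0.53·0.73·0.26 + 0.47·0.27·0.74 + 0.74·0.27·0.26 = 0.268056
P(stuck control-rod sensor | scram) = 0.152542/0.268056 ≈ 0.5691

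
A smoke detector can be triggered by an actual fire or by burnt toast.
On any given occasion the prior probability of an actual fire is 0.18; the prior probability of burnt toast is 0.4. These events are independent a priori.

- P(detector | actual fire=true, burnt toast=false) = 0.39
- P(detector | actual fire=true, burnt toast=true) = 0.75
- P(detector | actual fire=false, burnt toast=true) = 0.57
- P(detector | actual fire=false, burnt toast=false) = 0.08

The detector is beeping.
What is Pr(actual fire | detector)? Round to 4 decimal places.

Pr(actual fire | detector) ≈ 0.2981

P(detector) = 0.08*0.82*0.6 + 0.57*0.82*0.4 + 0.39*0.18*0.6 + 0.75*0.18*0.4 = 0.039360 + 0.186960 + 0.042120 + 0.054000 = 0.322440
The actual fire-present share is 0.042120 + 0.054000 = 0.096120.
P(actual fire | detector) = 0.096120 / 0.322440 ≈ 0.2981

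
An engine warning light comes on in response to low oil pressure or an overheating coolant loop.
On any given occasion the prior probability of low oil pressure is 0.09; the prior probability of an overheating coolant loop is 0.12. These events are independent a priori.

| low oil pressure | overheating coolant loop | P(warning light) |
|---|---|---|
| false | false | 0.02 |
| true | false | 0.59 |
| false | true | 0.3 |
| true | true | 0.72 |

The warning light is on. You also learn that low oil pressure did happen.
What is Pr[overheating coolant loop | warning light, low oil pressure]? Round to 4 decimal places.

Pr[overheating coolant loop | warning light, low oil pressure] ≈ 0.1427

P(warning light | low oil pressure) = 0.59×0.88 + 0.72×0.12 = 0.519200 + 0.086400 = 0.605600
Restricting to configurations with overheating coolant loop present: 0.72×0.12 = 0.086400.
Hence the posterior is 0.086400/0.605600 ≈ 0.1427.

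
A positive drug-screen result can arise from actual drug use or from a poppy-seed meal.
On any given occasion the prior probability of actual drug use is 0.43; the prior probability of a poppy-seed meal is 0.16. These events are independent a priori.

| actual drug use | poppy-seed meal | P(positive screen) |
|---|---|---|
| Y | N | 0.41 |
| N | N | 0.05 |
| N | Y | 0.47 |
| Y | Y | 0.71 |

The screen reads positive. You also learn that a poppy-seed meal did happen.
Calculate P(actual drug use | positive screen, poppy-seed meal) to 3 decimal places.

Weight on actual drug use=true, given the evidence: 0.71·0.43 = 0.305300
Denominator P(positive screen | poppy-seed meal): 0.47·0.57 + 0.71·0.43 = 0.573200
Posterior = 0.305300 / 0.573200 ≈ 0.533

P(actual drug use | positive screen, poppy-seed meal) ≈ 0.533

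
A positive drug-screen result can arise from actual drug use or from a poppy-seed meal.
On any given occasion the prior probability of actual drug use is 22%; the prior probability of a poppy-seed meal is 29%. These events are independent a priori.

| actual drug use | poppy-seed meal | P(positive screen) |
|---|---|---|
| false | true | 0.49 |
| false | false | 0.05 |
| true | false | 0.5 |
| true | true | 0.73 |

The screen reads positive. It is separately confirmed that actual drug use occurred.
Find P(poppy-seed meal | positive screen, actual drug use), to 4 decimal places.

Numerator (weight on configurations with poppy-seed meal): 0.73*0.29 = 0.211700
The normalizing constant is 0.5*0.71 + 0.73*0.29 = 0.566700
P(poppy-seed meal | positive screen, actual drug use) = 0.211700/0.566700 ≈ 0.3736

P(poppy-seed meal | positive screen, actual drug use) ≈ 0.3736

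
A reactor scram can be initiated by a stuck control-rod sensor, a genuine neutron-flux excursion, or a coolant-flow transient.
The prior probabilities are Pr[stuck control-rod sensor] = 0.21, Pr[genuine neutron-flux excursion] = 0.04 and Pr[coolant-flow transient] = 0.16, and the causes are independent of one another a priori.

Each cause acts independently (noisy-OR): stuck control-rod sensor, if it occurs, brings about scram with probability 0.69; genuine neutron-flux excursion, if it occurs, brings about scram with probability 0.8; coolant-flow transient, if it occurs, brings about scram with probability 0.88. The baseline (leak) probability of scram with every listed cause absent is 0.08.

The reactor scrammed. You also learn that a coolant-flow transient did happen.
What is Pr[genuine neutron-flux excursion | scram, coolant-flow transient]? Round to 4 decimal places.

Pr[genuine neutron-flux excursion | scram, coolant-flow transient] ≈ 0.0432

Under noisy-OR, P(scram | causes) = 1 − (1−0.08)·∏(1−qᵢ) over the active causes.
P(scram | coolant-flow transient) = 0.8896×0.79×0.96 + 0.97792×0.79×0.04 + 0.965776×0.21×0.96 + 0.993155×0.21×0.04 = 0.674673 + 0.030902 + 0.194700 + 0.008343 = 0.908618
Of this, 0.039245 comes from 0.030902 + 0.008343 (the genuine neutron-flux excursion=true cases).
P(genuine neutron-flux excursion | scram, coolant-flow transient) = 0.039245 / 0.908618 ≈ 0.0432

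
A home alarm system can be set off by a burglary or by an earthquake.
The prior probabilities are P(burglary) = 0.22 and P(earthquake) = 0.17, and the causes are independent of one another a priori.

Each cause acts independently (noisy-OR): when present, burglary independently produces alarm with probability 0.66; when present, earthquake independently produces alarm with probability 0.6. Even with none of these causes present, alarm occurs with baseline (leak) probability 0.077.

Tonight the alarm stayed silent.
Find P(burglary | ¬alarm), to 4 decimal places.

P(burglary | ¬alarm) ≈ 0.0875

Under noisy-OR, P(alarm | causes) = 1 − (1−0.077)·∏(1−qᵢ) over the active causes.
For the numerator, keep only burglary=true terms: 0.057304 + 0.004695 = 0.061999
The normalizing constant is 0.923·0.78·0.83 + 0.3692·0.78·0.17 + 0.31382·0.22·0.83 + 0.125528·0.22·0.17 = 0.708505
Posterior = 0.061999 / 0.708505 ≈ 0.0875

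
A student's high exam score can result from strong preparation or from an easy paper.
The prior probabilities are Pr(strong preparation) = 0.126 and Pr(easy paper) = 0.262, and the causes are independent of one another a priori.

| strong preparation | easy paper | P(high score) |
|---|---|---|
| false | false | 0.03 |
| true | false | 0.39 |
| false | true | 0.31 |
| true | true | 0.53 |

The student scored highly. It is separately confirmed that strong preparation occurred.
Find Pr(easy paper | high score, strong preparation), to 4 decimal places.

Pr(easy paper | high score, strong preparation) ≈ 0.3254

Sum P(high score|·) weighted by the priors over both values of easy paper:
  P(high score | strong preparation) = 0.39*0.738 + 0.53*0.262
        = 0.287820 + 0.138860 = 0.426680
Keeping only the easy paper-present terms gives 0.138860, so
  P(easy paper | high score, strong preparation) = 0.138860 / 0.426680 ≈ 0.3254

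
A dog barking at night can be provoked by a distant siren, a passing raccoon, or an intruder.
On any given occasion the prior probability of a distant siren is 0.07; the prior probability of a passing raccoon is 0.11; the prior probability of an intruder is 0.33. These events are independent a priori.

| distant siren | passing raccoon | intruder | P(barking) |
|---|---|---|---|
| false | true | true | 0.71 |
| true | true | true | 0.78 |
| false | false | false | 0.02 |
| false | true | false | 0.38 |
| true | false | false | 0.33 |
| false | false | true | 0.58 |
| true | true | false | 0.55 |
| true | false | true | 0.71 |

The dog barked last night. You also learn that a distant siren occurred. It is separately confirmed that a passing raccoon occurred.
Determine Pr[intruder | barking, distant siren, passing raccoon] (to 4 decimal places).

Enumerate both values of intruder and weight by the priors:
  P(barking | distant siren, passing raccoon) = 0.55*0.67 + 0.78*0.33
        = 0.368500 + 0.257400 = 0.625900
Configurations with intruder contribute 0.257400, so
  P(intruder | barking, distant siren, passing raccoon) = 0.257400 / 0.625900 ≈ 0.4112

Pr[intruder | barking, distant siren, passing raccoon] ≈ 0.4112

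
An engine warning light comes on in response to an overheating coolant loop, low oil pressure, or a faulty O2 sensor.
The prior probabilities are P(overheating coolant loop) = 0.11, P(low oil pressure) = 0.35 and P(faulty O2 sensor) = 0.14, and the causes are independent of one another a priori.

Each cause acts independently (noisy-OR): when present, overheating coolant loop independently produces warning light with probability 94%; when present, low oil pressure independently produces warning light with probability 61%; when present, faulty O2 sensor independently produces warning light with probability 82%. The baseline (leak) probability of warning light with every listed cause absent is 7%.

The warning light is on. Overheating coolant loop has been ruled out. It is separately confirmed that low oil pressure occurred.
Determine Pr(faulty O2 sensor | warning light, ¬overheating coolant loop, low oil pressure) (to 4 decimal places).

Under noisy-OR, P(warning light | causes) = 1 − (1−0.07)·∏(1−qᵢ) over the active causes.
Numerator (weight on configurations with faulty O2 sensor): 0.934714×0.14 = 0.130860
Normalizer over all consistent configurations: 0.6373×0.86 + 0.934714×0.14 = 0.678938
Posterior = 0.130860 / 0.678938 ≈ 0.1927

Pr(faulty O2 sensor | warning light, ¬overheating coolant loop, low oil pressure) ≈ 0.1927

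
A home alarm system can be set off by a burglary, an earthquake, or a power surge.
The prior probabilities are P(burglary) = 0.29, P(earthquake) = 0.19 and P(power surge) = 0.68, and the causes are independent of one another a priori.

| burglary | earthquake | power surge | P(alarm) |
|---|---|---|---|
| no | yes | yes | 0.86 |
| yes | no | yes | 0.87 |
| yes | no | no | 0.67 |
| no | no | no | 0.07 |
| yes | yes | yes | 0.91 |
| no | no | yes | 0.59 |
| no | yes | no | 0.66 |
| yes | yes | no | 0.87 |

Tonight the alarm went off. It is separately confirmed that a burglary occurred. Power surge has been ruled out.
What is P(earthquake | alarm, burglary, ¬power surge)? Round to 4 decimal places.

P(alarm | burglary, ¬power surge) = 0.67*0.81 + 0.87*0.19 = 0.542700 + 0.165300 = 0.708000
Restricting to configurations with earthquake present: 0.87*0.19 = 0.165300.
So P(earthquake | alarm, burglary, ¬power surge) = 0.165300/0.708000 ≈ 0.2335.

P(earthquake | alarm, burglary, ¬power surge) ≈ 0.2335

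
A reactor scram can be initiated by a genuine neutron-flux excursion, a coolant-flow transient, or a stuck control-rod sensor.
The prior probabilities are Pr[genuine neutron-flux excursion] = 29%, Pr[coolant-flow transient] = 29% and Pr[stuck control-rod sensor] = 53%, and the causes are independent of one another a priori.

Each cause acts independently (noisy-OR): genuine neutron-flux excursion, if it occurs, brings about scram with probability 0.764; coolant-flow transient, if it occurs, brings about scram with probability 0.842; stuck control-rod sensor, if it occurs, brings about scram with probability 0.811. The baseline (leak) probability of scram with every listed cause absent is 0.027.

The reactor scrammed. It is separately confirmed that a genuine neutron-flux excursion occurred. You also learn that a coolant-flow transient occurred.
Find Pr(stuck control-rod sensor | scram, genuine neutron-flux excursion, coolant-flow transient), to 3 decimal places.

Pr(stuck control-rod sensor | scram, genuine neutron-flux excursion, coolant-flow transient) ≈ 0.537

Under noisy-OR, P(scram | causes) = 1 − (1−0.027)·∏(1−qᵢ) over the active causes.
P(scram | genuine neutron-flux excursion, coolant-flow transient) = 0.963719·0.47 + 0.993143·0.53 = 0.452948 + 0.526366 = 0.979314
The stuck control-rod sensor-present share is 0.993143·0.53 = 0.526366.
P(stuck control-rod sensor | scram, genuine neutron-flux excursion, coolant-flow transient) = 0.526366 / 0.979314 ≈ 0.537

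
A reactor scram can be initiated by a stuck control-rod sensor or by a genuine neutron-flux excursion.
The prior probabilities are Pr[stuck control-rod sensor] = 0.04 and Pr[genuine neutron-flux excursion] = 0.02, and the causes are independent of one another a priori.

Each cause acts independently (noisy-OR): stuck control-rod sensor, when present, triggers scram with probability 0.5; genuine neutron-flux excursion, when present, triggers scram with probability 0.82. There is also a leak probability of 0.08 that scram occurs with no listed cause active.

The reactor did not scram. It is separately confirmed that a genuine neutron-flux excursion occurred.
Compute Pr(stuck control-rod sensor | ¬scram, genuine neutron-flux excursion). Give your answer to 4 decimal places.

Pr(stuck control-rod sensor | ¬scram, genuine neutron-flux excursion) ≈ 0.0204

Under noisy-OR, P(scram | causes) = 1 − (1−0.08)·∏(1−qᵢ) over the active causes.
P(¬scram | genuine neutron-flux excursion) = 0.1656*0.96 + 0.0828*0.04 = 0.158976 + 0.003312 = 0.162288
Of this, 0.003312 comes from 0.0828*0.04 (the stuck control-rod sensor=true cases).
P(stuck control-rod sensor | ¬scram, genuine neutron-flux excursion) = 0.003312 / 0.162288 ≈ 0.0204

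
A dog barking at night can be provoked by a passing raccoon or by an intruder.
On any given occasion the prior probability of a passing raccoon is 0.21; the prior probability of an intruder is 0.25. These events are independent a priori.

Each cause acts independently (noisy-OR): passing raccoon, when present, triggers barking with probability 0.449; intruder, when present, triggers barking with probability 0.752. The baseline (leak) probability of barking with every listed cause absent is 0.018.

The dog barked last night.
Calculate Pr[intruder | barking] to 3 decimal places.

Pr[intruder | barking] ≈ 0.701

Under noisy-OR, P(barking | causes) = 1 − (1−0.018)·∏(1−qᵢ) over the active causes.
P(barking) = 0.018*0.79*0.75 + 0.756464*0.79*0.25 + 0.458918*0.21*0.75 + 0.865812*0.21*0.25 = 0.010665 + 0.149402 + 0.072280 + 0.045455 = 0.277802
Restricting to configurations with intruder present: 0.149402 + 0.045455 = 0.194857.
Hence the posterior is 0.194857/0.277802 ≈ 0.701.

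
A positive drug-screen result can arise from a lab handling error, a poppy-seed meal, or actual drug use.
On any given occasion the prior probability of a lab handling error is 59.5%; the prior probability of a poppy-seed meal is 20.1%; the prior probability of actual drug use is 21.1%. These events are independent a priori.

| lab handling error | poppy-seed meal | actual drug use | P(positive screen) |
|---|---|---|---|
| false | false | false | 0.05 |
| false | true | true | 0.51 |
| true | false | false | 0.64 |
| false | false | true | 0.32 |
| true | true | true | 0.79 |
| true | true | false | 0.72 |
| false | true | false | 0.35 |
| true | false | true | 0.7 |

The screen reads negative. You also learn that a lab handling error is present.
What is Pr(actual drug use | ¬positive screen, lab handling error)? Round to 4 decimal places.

Numerator (weight on configurations with actual drug use): 0.050577 + 0.008906 = 0.059483
Denominator P(¬positive screen | lab handling error): 0.36*0.799*0.789 + 0.3*0.799*0.211 + 0.28*0.201*0.789 + 0.21*0.201*0.211 = 0.330836
Posterior = 0.059483 / 0.330836 ≈ 0.1798

Pr(actual drug use | ¬positive screen, lab handling error) ≈ 0.1798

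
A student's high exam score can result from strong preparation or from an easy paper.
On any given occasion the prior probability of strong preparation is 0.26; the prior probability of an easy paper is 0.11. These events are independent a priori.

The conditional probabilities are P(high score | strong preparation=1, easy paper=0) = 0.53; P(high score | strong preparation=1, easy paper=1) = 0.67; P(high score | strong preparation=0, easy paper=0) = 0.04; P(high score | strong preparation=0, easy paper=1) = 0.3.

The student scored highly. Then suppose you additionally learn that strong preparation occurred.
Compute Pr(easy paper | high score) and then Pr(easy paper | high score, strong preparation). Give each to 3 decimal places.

P(high score) = 0.04×0.74×0.89 + 0.3×0.74×0.11 + 0.53×0.26×0.89 + 0.67×0.26×0.11 = 0.026344 + 0.024420 + 0.122642 + 0.019162 = 0.192568
Restricting to configurations with easy paper present: 0.024420 + 0.019162 = 0.043582.
So P(easy paper | high score) = 0.043582/0.192568 ≈ 0.226.

Now condition on the additional information:
Enumerate both values of easy paper and weight by the priors:
  P(high score | strong preparation) = 0.53·0.89 + 0.67·0.11
        = 0.471700 + 0.073700 = 0.545400
Keeping only the easy paper-present terms gives 0.073700, so
  P(easy paper | high score, strong preparation) = 0.073700 / 0.545400 ≈ 0.135
This is intercausal reasoning (explaining away): once strong preparation accounts for the high score, easy paper becomes less likely.

Pr(easy paper | high score) ≈ 0.226; Pr(easy paper | high score, strong preparation) ≈ 0.135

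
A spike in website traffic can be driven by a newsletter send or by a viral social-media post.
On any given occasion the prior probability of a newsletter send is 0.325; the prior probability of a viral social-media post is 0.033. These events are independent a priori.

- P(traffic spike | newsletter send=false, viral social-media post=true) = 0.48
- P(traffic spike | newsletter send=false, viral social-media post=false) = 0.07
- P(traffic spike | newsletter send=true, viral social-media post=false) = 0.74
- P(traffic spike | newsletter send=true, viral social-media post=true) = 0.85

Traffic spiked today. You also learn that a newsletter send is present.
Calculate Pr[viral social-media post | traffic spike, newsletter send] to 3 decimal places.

Pr[viral social-media post | traffic spike, newsletter send] ≈ 0.038

Weight on viral social-media post=true, given the evidence: 0.85·0.033 = 0.028050
Denominator P(traffic spike | newsletter send): 0.74·0.967 + 0.85·0.033 = 0.743630
Posterior = 0.028050 / 0.743630 ≈ 0.038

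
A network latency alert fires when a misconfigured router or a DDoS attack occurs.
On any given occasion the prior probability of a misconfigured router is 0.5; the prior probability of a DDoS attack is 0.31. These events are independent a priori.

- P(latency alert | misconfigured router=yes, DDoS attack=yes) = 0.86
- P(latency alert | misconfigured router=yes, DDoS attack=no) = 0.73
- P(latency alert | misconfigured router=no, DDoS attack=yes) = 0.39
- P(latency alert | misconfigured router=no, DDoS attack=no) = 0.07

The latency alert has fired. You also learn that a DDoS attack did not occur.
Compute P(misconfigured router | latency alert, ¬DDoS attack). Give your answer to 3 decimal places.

P(misconfigured router | latency alert, ¬DDoS attack) ≈ 0.912

Sum P(latency alert|·) weighted by the priors over both values of misconfigured router:
  P(latency alert | ¬DDoS attack) = 0.07*0.5 + 0.73*0.5
        = 0.035000 + 0.365000 = 0.400000
The terms with misconfigured router present sum to 0.365000, so
  P(misconfigured router | latency alert, ¬DDoS attack) = 0.365000 / 0.400000 ≈ 0.912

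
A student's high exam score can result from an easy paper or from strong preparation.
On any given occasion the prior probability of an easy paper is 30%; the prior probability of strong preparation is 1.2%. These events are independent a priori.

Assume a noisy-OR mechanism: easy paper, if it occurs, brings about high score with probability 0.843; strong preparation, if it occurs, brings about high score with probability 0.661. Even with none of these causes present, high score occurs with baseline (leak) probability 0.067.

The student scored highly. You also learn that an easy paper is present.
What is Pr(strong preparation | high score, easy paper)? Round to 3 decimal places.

Under noisy-OR, P(high score | causes) = 1 − (1−0.067)·∏(1−qᵢ) over the active causes.
Weight on strong preparation=true, given the evidence: 0.950343*0.012 = 0.011404
The normalizing constant is 0.853519*0.988 + 0.950343*0.012 = 0.854681
P(strong preparation | high score, easy paper) = 0.011404/0.854681 ≈ 0.013

Pr(strong preparation | high score, easy paper) ≈ 0.013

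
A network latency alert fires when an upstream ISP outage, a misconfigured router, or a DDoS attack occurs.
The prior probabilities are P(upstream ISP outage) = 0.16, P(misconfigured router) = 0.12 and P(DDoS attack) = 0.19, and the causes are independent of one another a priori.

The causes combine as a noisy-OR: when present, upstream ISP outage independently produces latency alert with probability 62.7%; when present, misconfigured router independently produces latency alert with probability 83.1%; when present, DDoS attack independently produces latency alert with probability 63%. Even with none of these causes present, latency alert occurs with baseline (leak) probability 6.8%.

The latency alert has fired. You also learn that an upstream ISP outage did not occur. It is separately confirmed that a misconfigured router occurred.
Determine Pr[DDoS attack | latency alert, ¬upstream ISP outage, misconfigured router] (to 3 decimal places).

Pr[DDoS attack | latency alert, ¬upstream ISP outage, misconfigured router] ≈ 0.208

Under noisy-OR, P(latency alert | causes) = 1 − (1−0.068)·∏(1−qᵢ) over the active causes.
Numerator (weight on configurations with DDoS attack): 0.941722*0.19 = 0.178927
The normalizing constant is 0.842492*0.81 + 0.941722*0.19 = 0.861346
Posterior = 0.178927 / 0.861346 ≈ 0.208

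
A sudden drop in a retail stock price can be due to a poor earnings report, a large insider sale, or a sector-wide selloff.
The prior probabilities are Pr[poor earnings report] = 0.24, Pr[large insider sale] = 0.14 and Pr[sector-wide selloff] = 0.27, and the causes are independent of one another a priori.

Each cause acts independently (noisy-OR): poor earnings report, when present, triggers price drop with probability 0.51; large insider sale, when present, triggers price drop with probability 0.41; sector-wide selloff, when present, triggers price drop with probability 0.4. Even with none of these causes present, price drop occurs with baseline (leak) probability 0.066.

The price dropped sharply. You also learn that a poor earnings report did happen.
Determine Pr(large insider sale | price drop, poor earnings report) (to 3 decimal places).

Under noisy-OR, P(price drop | causes) = 1 − (1−0.066)·∏(1−qᵢ) over the active causes.
For the numerator, keep only large insider sale=true terms: 0.074604 + 0.031676 = 0.106280
The normalizing constant is 0.54234*0.86*0.73 + 0.725404*0.86*0.27 + 0.729981*0.14*0.73 + 0.837988*0.14*0.27 = 0.615200
Posterior = 0.106280 / 0.615200 ≈ 0.173

Pr(large insider sale | price drop, poor earnings report) ≈ 0.173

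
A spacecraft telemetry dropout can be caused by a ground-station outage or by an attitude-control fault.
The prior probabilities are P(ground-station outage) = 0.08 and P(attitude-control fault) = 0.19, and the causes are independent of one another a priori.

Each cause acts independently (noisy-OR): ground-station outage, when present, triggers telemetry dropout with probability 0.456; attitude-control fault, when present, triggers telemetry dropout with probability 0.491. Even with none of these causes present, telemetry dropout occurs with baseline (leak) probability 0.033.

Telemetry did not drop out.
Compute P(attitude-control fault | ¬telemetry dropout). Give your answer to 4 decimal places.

P(attitude-control fault | ¬telemetry dropout) ≈ 0.1067

Under noisy-OR, P(telemetry dropout | causes) = 1 − (1−0.033)·∏(1−qᵢ) over the active causes.
P(¬telemetry dropout) = 0.967*0.92*0.81 + 0.492203*0.92*0.19 + 0.526048*0.08*0.81 + 0.267758*0.08*0.19 = 0.720608 + 0.086037 + 0.034088 + 0.004070 = 0.844803
The attitude-control fault-present share is 0.086037 + 0.004070 = 0.090107.
P(attitude-control fault | ¬telemetry dropout) = 0.090107 / 0.844803 ≈ 0.1067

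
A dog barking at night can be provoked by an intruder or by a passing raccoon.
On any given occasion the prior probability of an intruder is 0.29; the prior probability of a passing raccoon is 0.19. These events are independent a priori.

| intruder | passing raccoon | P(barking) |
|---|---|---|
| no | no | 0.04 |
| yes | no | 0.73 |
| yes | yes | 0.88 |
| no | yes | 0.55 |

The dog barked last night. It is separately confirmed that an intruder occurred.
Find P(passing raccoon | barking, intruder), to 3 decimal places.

Weight on passing raccoon=true, given the evidence: 0.88×0.19 = 0.167200
Normalizer over all consistent configurations: 0.73×0.81 + 0.88×0.19 = 0.758500
Posterior = 0.167200 / 0.758500 ≈ 0.220

P(passing raccoon | barking, intruder) ≈ 0.220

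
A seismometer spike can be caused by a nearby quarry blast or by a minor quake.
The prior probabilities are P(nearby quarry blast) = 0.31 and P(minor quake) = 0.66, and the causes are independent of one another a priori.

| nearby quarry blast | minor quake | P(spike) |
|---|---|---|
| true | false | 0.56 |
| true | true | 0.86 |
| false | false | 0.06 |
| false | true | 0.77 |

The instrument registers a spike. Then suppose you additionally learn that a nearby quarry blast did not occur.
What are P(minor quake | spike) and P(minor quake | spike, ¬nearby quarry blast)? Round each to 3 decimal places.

P(minor quake | spike) ≈ 0.878; P(minor quake | spike, ¬nearby quarry blast) ≈ 0.961

Numerator (weight on configurations with minor quake): 0.350658 + 0.175956 = 0.526614
Normalizer over all consistent configurations: 0.06*0.69*0.34 + 0.77*0.69*0.66 + 0.56*0.31*0.34 + 0.86*0.31*0.66 = 0.599714
P(minor quake | spike) = 0.526614/0.599714 ≈ 0.878

Now condition on the additional information:
Sum P(spike|·) weighted by the priors over both values of minor quake:
  P(spike | ¬nearby quarry blast) = 0.06×0.34 + 0.77×0.66
        = 0.020400 + 0.508200 = 0.528600
The terms with minor quake present sum to 0.508200, so
  P(minor quake | spike, ¬nearby quarry blast) = 0.508200 / 0.528600 ≈ 0.961
With nearby quarry blast excluded, minor quake must carry more of the explanatory weight for the spike.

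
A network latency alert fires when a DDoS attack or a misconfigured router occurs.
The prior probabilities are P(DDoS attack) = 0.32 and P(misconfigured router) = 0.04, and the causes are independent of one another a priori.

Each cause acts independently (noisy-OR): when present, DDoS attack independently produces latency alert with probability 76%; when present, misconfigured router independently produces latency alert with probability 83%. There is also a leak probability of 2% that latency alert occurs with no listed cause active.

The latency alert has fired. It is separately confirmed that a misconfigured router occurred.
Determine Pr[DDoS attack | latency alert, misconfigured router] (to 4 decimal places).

Pr[DDoS attack | latency alert, misconfigured router] ≈ 0.3515

Under noisy-OR, P(latency alert | causes) = 1 − (1−0.02)·∏(1−qᵢ) over the active causes.
Numerator (weight on configurations with DDoS attack): 0.960016*0.32 = 0.307205
Denominator P(latency alert | misconfigured router): 0.8334*0.68 + 0.960016*0.32 = 0.873917
Posterior = 0.307205 / 0.873917 ≈ 0.3515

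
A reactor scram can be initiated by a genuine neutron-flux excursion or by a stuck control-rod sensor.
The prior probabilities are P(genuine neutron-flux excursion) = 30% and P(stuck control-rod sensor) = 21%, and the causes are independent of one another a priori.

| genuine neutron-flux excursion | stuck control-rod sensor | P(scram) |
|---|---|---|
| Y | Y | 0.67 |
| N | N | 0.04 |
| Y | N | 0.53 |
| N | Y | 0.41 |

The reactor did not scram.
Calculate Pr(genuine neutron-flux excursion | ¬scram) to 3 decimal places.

Weight on genuine neutron-flux excursion=true, given the evidence: 0.111390 + 0.020790 = 0.132180
Normalizer over all consistent configurations: 0.96×0.7×0.79 + 0.59×0.7×0.21 + 0.47×0.3×0.79 + 0.33×0.3×0.21 = 0.749790
P(genuine neutron-flux excursion | ¬scram) = 0.132180/0.749790 ≈ 0.176

Pr(genuine neutron-flux excursion | ¬scram) ≈ 0.176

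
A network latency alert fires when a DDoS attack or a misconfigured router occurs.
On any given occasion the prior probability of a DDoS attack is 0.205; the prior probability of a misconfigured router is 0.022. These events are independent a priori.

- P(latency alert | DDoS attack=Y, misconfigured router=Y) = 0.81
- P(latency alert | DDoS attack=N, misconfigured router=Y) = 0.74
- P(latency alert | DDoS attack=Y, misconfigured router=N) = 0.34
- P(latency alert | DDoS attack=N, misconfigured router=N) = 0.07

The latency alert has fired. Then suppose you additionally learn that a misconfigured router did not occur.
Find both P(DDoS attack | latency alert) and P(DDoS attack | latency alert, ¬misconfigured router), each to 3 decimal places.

For the numerator, keep only DDoS attack=true terms: 0.068167 + 0.003653 = 0.071820
The normalizing constant is 0.07×0.795×0.978 + 0.74×0.795×0.022 + 0.34×0.205×0.978 + 0.81×0.205×0.022 = 0.139189
Posterior = 0.071820 / 0.139189 ≈ 0.516

Now condition on the additional information:
Sum P(latency alert|·) weighted by the priors over both values of DDoS attack:
  P(latency alert | ¬misconfigured router) = 0.07·0.795 + 0.34·0.205
        = 0.055650 + 0.069700 = 0.125350
Configurations with DDoS attack contribute 0.069700, so
  P(DDoS attack | latency alert, ¬misconfigured router) = 0.069700 / 0.125350 ≈ 0.556
With misconfigured router excluded, DDoS attack must carry more of the explanatory weight for the latency alert.

P(DDoS attack | latency alert) ≈ 0.516; P(DDoS attack | latency alert, ¬misconfigured router) ≈ 0.556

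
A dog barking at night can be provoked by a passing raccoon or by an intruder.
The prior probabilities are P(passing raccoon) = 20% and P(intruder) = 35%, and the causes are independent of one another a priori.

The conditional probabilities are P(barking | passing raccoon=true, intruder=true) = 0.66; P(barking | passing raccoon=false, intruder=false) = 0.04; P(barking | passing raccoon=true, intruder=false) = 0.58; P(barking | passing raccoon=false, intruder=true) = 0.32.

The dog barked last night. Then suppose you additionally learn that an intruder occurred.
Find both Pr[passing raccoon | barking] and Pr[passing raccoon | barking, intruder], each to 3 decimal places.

Pr[passing raccoon | barking] ≈ 0.524; Pr[passing raccoon | barking, intruder] ≈ 0.340

By total probability over the 4 (passing raccoon, intruder) configurations:
  P(barking) = 0.04×0.8×0.65 + 0.32×0.8×0.35 + 0.58×0.2×0.65 + 0.66×0.2×0.35
        = 0.020800 + 0.089600 + 0.075400 + 0.046200 = 0.232000
Keeping only the passing raccoon-present terms gives 0.121600, so
  P(passing raccoon | barking) = 0.121600 / 0.232000 ≈ 0.524

Now condition on the additional information:
For the numerator, keep only passing raccoon=true terms: 0.66*0.2 = 0.132000
Normalizer over all consistent configurations: 0.32*0.8 + 0.66*0.2 = 0.388000
Posterior = 0.132000 / 0.388000 ≈ 0.340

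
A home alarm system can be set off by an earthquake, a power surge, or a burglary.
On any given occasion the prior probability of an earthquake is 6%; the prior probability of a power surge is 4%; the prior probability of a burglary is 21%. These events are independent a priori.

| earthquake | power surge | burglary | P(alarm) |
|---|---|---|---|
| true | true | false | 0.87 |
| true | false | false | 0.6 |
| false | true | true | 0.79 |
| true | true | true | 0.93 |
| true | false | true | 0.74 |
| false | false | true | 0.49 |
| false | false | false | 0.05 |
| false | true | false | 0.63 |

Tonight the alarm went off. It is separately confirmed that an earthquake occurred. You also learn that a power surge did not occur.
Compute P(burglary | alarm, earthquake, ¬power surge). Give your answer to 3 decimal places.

P(alarm | earthquake, ¬power surge) = 0.6·0.79 + 0.74·0.21 = 0.474000 + 0.155400 = 0.629400
Restricting to configurations with burglary present: 0.74·0.21 = 0.155400.
P(burglary | alarm, earthquake, ¬power surge) = 0.155400 / 0.629400 ≈ 0.247

P(burglary | alarm, earthquake, ¬power surge) ≈ 0.247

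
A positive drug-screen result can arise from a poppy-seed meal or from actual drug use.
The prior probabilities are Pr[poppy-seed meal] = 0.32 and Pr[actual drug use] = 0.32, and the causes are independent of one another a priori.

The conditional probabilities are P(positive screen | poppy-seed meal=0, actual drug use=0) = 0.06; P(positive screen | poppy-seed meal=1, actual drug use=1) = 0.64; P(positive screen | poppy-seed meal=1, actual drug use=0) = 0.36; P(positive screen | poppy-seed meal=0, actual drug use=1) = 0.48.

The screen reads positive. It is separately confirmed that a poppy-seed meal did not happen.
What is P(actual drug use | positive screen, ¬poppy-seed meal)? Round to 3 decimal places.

By total probability over both values of actual drug use:
  P(positive screen | ¬poppy-seed meal) = 0.06×0.68 + 0.48×0.32
        = 0.040800 + 0.153600 = 0.194400
The terms with actual drug use present sum to 0.153600, so
  P(actual drug use | positive screen, ¬poppy-seed meal) = 0.153600 / 0.194400 ≈ 0.790

P(actual drug use | positive screen, ¬poppy-seed meal) ≈ 0.790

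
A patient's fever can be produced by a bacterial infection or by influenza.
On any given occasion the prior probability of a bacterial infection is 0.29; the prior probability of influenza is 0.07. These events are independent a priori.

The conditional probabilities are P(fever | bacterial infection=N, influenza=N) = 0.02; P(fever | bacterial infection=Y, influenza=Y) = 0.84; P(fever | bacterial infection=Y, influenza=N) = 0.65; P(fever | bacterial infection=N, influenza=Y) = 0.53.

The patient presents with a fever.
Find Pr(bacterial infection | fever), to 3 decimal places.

Pr(bacterial infection | fever) ≈ 0.829

For the numerator, keep only bacterial infection=true terms: 0.175305 + 0.017052 = 0.192357
Denominator P(fever): 0.02×0.71×0.93 + 0.53×0.71×0.07 + 0.65×0.29×0.93 + 0.84×0.29×0.07 = 0.231904
P(bacterial infection | fever) = 0.192357/0.231904 ≈ 0.829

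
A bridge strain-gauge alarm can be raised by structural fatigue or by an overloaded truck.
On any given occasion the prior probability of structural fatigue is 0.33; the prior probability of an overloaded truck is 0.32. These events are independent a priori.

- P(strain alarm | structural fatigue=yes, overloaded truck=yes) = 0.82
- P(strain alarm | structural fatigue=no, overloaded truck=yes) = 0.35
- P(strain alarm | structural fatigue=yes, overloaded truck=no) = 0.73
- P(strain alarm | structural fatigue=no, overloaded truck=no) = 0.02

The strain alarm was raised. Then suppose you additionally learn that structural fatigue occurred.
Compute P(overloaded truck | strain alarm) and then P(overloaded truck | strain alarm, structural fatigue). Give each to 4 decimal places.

P(strain alarm) = 0.02·0.67·0.68 + 0.35·0.67·0.32 + 0.73·0.33·0.68 + 0.82·0.33·0.32 = 0.009112 + 0.075040 + 0.163812 + 0.086592 = 0.334556
Of this, 0.161632 comes from 0.075040 + 0.086592 (the overloaded truck=true cases).
So P(overloaded truck | strain alarm) = 0.161632/0.334556 ≈ 0.4831.

Now also conditioning on structural fatigue=true:
By total probability over both values of overloaded truck:
  P(strain alarm | structural fatigue) = 0.73*0.68 + 0.82*0.32
        = 0.496400 + 0.262400 = 0.758800
Configurations with overloaded truck contribute 0.262400, so
  P(overloaded truck | strain alarm, structural fatigue) = 0.262400 / 0.758800 ≈ 0.3458
This is intercausal reasoning (explaining away): once structural fatigue accounts for the strain alarm, overloaded truck becomes less likely.

P(overloaded truck | strain alarm) ≈ 0.4831; P(overloaded truck | strain alarm, structural fatigue) ≈ 0.3458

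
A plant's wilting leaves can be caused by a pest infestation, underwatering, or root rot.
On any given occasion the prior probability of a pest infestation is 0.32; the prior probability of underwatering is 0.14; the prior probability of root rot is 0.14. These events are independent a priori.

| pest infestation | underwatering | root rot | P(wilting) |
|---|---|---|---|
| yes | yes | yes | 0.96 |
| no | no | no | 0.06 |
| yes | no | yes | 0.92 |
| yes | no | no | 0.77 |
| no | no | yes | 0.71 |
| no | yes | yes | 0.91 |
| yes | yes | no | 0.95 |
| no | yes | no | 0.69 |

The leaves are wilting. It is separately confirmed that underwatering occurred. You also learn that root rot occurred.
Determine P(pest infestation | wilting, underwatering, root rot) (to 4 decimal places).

Sum P(wilting|·) weighted by the priors over both values of pest infestation:
  P(wilting | underwatering, root rot) = 0.91·0.68 + 0.96·0.32
        = 0.618800 + 0.307200 = 0.926000
Keeping only the pest infestation-present terms gives 0.307200, so
  P(pest infestation | wilting, underwatering, root rot) = 0.307200 / 0.926000 ≈ 0.3317

P(pest infestation | wilting, underwatering, root rot) ≈ 0.3317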